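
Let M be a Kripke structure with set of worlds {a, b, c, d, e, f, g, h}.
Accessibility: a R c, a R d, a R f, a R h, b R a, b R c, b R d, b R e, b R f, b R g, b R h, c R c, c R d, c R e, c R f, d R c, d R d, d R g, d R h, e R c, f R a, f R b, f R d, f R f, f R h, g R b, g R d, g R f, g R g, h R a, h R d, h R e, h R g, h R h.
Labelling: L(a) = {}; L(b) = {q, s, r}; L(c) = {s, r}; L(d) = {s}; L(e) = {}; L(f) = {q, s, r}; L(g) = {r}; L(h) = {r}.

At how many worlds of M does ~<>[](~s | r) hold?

5

Let φ = ~<>[](~s | r). Evaluate φ at each world:
  a (successors {c, d, f, h}): φ is true.
  b (successors {a, c, d, e, f, g, h}): φ is false.
  c (successors {c, d, e, f}): φ is false.
  d (successors {c, d, g, h}): φ is true.
  e (successors {c}): φ is true.
  f (successors {a, b, d, f, h}): φ is true.
  g (successors {b, d, f, g}): φ is true.
  h (successors {a, d, e, g, h}): φ is false.
For instance, at a:
  At a: <>[](~s | r) is false, so ~<>[](~s | r) is true.
    At a: <>[](~s | r) requires [](~s | r) at some successor in {c, d, f, h}.
      At c: [](~s | r) is false.
      At d: [](~s | r) is false.
      At f: [](~s | r) is false.
      At h: [](~s | r) is false.
    So <>[](~s | r) is false at a.
Satisfying worlds: {a, d, e, f, g}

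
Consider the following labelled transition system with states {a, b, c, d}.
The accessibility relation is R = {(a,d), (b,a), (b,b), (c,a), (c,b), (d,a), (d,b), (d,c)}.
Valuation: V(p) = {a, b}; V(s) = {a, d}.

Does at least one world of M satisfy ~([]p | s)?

Let φ = ~([]p | s). Evaluate φ at each world:
  a (successors {d}): φ is false.
  b (successors {a, b}): φ is false.
  c (successors {a, b}): φ is false.
  d (successors {a, b, c}): φ is false.
For instance, at b:
  At b: []p | s is true, so ~([]p | s) is false.
    At b: []p is true, s is false, so []p | s is true.
      At b: []p requires p at every successor {a, b}.
        At a: p is true.
        At b: p is true.
      So []p is true at b.

No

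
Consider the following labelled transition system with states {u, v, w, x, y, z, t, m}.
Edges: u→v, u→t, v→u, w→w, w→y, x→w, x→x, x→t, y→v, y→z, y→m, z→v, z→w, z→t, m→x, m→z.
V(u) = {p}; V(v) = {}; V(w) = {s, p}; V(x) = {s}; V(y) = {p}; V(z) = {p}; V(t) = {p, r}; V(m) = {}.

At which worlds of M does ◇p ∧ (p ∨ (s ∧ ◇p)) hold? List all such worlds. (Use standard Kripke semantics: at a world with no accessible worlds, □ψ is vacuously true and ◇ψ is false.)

Let φ = ◇p ∧ (p ∨ (s ∧ ◇p)). Evaluate φ at each world:
  u (successors {v, t}): φ is true.
  v (successors {u}): φ is false.
  w (successors {w, y}): φ is true.
  x (successors {w, x, t}): φ is true.
  y (successors {v, z, m}): φ is true.
  z (successors {v, w, t}): φ is true.
  t (successors ∅): φ is false.
  m (successors {x, z}): φ is false.
For instance, at u:
  At u: ◇p is true, p ∨ (s ∧ ◇p) is true, so ◇p ∧ (p ∨ (s ∧ ◇p)) is true.
    At u: ◇p requires p at some successor in {v, t}.
      p holds at t, so ◇p is true at u.
    At u: p is true, s ∧ ◇p is false, so p ∨ (s ∧ ◇p) is true.
      At u: s is false, ◇p is true, so s ∧ ◇p is false.
Satisfying worlds: {u, w, x, y, z}

u, w, x, y, z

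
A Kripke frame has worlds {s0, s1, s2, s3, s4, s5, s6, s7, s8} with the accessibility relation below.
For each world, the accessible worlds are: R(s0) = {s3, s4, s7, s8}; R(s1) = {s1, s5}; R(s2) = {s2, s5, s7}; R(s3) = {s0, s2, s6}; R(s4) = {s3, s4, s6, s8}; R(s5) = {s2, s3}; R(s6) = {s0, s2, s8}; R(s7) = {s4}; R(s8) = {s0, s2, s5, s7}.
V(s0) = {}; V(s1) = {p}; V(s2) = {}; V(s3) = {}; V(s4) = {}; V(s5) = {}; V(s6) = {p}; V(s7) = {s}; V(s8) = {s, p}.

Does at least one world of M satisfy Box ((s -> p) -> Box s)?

Let φ = Box ((s -> p) -> Box s). Evaluate φ at each world:
  s0 (successors {s3, s4, s7, s8}): φ is false.
  s1 (successors {s1, s5}): φ is false.
  s2 (successors {s2, s5, s7}): φ is false.
  s3 (successors {s0, s2, s6}): φ is false.
  s4 (successors {s3, s4, s6, s8}): φ is false.
  s5 (successors {s2, s3}): φ is false.
  s6 (successors {s0, s2, s8}): φ is false.
  s7 (successors {s4}): φ is false.
  s8 (successors {s0, s2, s5, s7}): φ is false.
For instance, at s3:
  At s3: Box ((s -> p) -> Box s) requires (s -> p) -> Box s at every successor {s0, s2, s6}.
    (s -> p) -> Box s fails at s0, so Box ((s -> p) -> Box s) is false at s3.
      At s0: s -> p is true, Box s is false, so (s -> p) -> Box s is false.

No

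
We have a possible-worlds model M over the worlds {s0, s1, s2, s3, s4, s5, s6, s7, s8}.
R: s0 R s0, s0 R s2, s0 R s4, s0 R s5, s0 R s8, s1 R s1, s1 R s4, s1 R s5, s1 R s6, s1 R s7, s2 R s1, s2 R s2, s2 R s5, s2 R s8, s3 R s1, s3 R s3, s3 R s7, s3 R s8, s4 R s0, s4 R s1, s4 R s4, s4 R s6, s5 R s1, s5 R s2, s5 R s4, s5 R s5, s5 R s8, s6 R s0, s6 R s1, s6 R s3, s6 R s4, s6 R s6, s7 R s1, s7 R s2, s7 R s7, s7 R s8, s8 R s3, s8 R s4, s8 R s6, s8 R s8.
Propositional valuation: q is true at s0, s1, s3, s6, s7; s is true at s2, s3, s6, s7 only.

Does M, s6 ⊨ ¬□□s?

Yes

At s6: □□s is false, so ¬□□s is true.
  At s6: □□s requires □s at every successor {s0, s1, s3, s4, s6}.
    □s fails at s0, so □□s is false at s6.
      At s0: □s requires s at every successor {s0, s2, s4, s5, s8}.
        s fails at s0, so □s is false at s0.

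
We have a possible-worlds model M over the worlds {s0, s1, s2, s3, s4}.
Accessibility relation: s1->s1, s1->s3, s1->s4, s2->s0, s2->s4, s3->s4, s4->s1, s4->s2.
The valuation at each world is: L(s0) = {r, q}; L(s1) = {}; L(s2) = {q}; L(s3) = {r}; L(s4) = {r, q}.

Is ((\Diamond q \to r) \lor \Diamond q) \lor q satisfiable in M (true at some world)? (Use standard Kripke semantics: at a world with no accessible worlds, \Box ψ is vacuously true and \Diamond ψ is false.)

Let φ = ((\Diamond q \to r) \lor \Diamond q) \lor q. Evaluate φ at each world:
  s0 (successors ∅): φ is true.
  s1 (successors {s1, s3, s4}): φ is true.
  s2 (successors {s0, s4}): φ is true.
  s3 (successors {s4}): φ is true.
  s4 (successors {s1, s2}): φ is true.
Detail at s0 (witness):
  At s0: (\Diamond q \to r) \lor \Diamond q is true, q is true, so ((\Diamond q \to r) \lor \Diamond q) \lor q is true.
    At s0: \Diamond q \to r is true, \Diamond q is false, so (\Diamond q \to r) \lor \Diamond q is true.
      At s0: \Diamond q is false, r is true, so \Diamond q \to r is true.
      At s0: no accessible worlds, so \Diamond q is false.

Yes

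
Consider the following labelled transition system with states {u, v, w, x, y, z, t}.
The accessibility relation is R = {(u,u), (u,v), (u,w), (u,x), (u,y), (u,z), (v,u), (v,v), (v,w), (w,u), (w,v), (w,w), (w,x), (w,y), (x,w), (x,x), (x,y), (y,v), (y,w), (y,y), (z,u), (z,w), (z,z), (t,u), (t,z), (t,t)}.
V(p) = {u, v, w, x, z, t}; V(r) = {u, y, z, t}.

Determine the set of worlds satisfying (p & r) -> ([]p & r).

v, w, x, y, z, t

Recall that []ψ holds at a world iff ψ holds at every accessible world, and <>ψ holds iff ψ holds at some accessible world.
Let φ = (p & r) -> ([]p & r). Evaluate φ at each world:
  u (successors {u, v, w, x, y, z}): φ is false.
  v (successors {u, v, w}): φ is true.
  w (successors {u, v, w, x, y}): φ is true.
  x (successors {w, x, y}): φ is true.
  y (successors {v, w, y}): φ is true.
  z (successors {u, w, z}): φ is true.
  t (successors {u, z, t}): φ is true.
For instance, at w:
  At w: p & r is false, []p & r is false, so (p & r) -> ([]p & r) is true.
    At w: []p is false, r is false, so []p & r is false.
      At w: []p requires p at every successor {u, v, w, x, y}.
        p fails at y, so []p is false at w.
Satisfying worlds: {v, w, x, y, z, t}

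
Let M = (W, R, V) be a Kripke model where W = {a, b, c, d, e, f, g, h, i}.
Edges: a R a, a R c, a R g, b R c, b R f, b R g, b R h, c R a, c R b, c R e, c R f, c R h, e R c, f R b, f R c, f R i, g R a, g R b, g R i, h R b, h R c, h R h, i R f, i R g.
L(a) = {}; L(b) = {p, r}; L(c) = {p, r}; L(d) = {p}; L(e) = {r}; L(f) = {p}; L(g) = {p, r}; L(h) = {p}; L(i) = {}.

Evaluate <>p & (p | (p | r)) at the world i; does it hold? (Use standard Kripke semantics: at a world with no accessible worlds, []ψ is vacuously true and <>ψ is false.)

At i: <>p is true, p | (p | r) is false, so <>p & (p | (p | r)) is false.
  At i: <>p requires p at some successor in {f, g}.
    p holds at f, so <>p is true at i.

No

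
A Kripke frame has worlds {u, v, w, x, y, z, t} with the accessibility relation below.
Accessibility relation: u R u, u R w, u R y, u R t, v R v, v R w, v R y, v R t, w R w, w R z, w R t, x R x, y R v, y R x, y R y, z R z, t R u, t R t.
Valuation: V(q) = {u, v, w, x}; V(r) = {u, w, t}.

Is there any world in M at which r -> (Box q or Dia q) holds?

Recall that Box ψ holds at a world iff ψ holds at every accessible world, and Dia ψ holds iff ψ holds at some accessible world.
Let φ = r -> (Box q or Dia q). Evaluate φ at each world:
  u (successors {u, w, y, t}): φ is true.
  v (successors {v, w, y, t}): φ is true.
  w (successors {w, z, t}): φ is true.
  x (successors {x}): φ is true.
  y (successors {v, x, y}): φ is true.
  z (successors {z}): φ is true.
  t (successors {u, t}): φ is true.
Detail at u (witness):
  At u: r is true, Box q or Dia q is true, so r -> (Box q or Dia q) is true.
    At u: Box q is false, Dia q is true, so Box q or Dia q is true.
      At u: Box q requires q at every successor {u, w, y, t}.
        q fails at y, so Box q is false at u.
      At u: Dia q requires q at some successor in {u, w, y, t}.
        q holds at u, so Dia q is true at u.

Yes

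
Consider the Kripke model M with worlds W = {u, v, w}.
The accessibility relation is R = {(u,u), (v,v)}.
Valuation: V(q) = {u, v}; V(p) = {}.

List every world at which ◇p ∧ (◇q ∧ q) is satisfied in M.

none

Let φ = ◇p ∧ (◇q ∧ q). Evaluate φ at each world:
  u (successors {u}): φ is false.
  v (successors {v}): φ is false.
  w (successors ∅): φ is false.
For instance, at u:
  At u: ◇p is false, ◇q ∧ q is true, so ◇p ∧ (◇q ∧ q) is false.
    At u: ◇p requires p at some successor in {u}.
      At u: p is false.
    So ◇p is false at u.
    At u: ◇q is true, q is true, so ◇q ∧ q is true.
      At u: ◇q requires q at some successor in {u}.
        q holds at u, so ◇q is true at u.
Satisfying worlds: none.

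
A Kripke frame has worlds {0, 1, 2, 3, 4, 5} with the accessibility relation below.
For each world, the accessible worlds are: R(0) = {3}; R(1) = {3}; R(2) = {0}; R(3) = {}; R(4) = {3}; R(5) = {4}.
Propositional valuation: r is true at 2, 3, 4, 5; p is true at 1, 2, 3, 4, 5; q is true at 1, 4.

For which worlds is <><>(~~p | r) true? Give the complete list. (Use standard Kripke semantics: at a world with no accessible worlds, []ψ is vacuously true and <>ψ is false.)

2, 5

Recall that <>ψ holds at a world iff ψ holds at some accessible world.
Let φ = <><>(~~p | r). Evaluate φ at each world:
  0 (successors {3}): φ is false.
  1 (successors {3}): φ is false.
  2 (successors {0}): φ is true.
  3 (successors ∅): φ is false.
  4 (successors {3}): φ is false.
  5 (successors {4}): φ is true.
For instance, at 5:
  At 5: <><>(~~p | r) requires <>(~~p | r) at some successor in {4}.
    <>(~~p | r) holds at 4, so <><>(~~p | r) is true at 5.
      At 4: <>(~~p | r) requires ~~p | r at some successor in {3}.
        ~~p | r holds at 3, so <>(~~p | r) is true at 4.
Satisfying worlds: {2, 5}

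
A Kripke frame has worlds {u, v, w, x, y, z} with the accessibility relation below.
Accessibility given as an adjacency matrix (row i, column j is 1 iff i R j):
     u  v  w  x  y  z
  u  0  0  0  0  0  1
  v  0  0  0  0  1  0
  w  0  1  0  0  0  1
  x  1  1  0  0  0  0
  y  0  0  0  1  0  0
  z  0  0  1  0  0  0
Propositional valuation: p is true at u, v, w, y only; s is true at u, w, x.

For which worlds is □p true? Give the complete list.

Let φ = □p. Evaluate φ at each world:
  u (successors {z}): φ is false.
  v (successors {y}): φ is true.
  w (successors {v, z}): φ is false.
  x (successors {u, v}): φ is true.
  y (successors {x}): φ is false.
  z (successors {w}): φ is true.
For instance, at x:
  At x: □p requires p at every successor {u, v}.
    At u: p is true.
    At v: p is true.
  So □p is true at x.
Satisfying worlds: {v, x, z}

v, x, z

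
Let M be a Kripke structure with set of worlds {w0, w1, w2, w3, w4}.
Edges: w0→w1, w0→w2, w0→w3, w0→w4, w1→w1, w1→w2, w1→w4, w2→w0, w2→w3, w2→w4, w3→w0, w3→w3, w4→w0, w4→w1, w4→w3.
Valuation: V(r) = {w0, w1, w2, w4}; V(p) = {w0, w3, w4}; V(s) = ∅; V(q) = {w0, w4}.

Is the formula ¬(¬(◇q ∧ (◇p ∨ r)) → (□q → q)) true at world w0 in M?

At w0: ¬(◇q ∧ (◇p ∨ r)) → (□q → q) is true, so ¬(¬(◇q ∧ (◇p ∨ r)) → (□q → q)) is false.
  At w0: ¬(◇q ∧ (◇p ∨ r)) is false, □q → q is true, so ¬(◇q ∧ (◇p ∨ r)) → (□q → q) is true.
    At w0: ◇q ∧ (◇p ∨ r) is true, so ¬(◇q ∧ (◇p ∨ r)) is false.
      At w0: ◇q is true, ◇p ∨ r is true, so ◇q ∧ (◇p ∨ r) is true.
    At w0: □q is false, q is true, so □q → q is true.
      At w0: □q requires q at every successor {w1, w2, w3, w4}.
        q fails at w1, so □q is false at w0.

No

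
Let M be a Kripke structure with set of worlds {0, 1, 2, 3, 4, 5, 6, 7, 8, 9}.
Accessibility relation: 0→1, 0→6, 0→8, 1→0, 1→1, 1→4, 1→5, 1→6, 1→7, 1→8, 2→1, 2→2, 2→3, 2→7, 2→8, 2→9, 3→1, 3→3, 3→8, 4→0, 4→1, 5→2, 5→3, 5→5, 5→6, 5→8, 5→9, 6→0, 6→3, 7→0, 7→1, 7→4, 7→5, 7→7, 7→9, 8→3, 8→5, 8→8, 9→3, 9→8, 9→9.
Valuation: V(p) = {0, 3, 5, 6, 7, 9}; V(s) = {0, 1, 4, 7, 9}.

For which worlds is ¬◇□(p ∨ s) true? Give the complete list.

Let φ = ¬◇□(p ∨ s). Evaluate φ at each world:
  0 (successors {1, 6, 8}): φ is false.
  1 (successors {0, 1, 4, 5, 6, 7, 8}): φ is false.
  2 (successors {1, 2, 3, 7, 8, 9}): φ is false.
  3 (successors {1, 3, 8}): φ is true.
  4 (successors {0, 1}): φ is true.
  5 (successors {2, 3, 5, 6, 8, 9}): φ is false.
  6 (successors {0, 3}): φ is true.
  7 (successors {0, 1, 4, 5, 7, 9}): φ is false.
  8 (successors {3, 5, 8}): φ is true.
  9 (successors {3, 8, 9}): φ is true.
For instance, at 9:
  At 9: ◇□(p ∨ s) is false, so ¬◇□(p ∨ s) is true.
    At 9: ◇□(p ∨ s) requires □(p ∨ s) at some successor in {3, 8, 9}.
      At 3: □(p ∨ s) is false.
      At 8: □(p ∨ s) is false.
      At 9: □(p ∨ s) is false.
    So ◇□(p ∨ s) is false at 9.
Satisfying worlds: {3, 4, 6, 8, 9}

3, 4, 6, 8, 9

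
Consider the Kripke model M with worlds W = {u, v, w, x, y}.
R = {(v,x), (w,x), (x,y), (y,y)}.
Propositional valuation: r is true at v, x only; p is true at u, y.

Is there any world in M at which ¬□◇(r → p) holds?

No

Let φ = ¬□◇(r → p). Evaluate φ at each world:
  u (successors ∅): φ is false.
  v (successors {x}): φ is false.
  w (successors {x}): φ is false.
  x (successors {y}): φ is false.
  y (successors {y}): φ is false.
For instance, at v:
  At v: □◇(r → p) is true, so ¬□◇(r → p) is false.
    At v: □◇(r → p) requires ◇(r → p) at every successor {x}.
      At x: ◇(r → p) is true.
    So □◇(r → p) is true at v.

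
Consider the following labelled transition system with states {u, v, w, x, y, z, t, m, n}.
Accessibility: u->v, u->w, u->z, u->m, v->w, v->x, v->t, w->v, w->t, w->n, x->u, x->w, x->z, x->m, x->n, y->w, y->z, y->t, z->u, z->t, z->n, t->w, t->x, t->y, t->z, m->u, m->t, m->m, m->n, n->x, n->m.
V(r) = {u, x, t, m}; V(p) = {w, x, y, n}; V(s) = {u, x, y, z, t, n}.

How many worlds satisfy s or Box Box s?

Recall that Box ψ holds at a world iff ψ holds at every accessible world, and Dia ψ holds iff ψ holds at some accessible world.
Let φ = s or Box Box s. Evaluate φ at each world:
  u (successors {v, w, z, m}): φ is true.
  v (successors {w, x, t}): φ is false.
  w (successors {v, t, n}): φ is false.
  x (successors {u, w, z, m, n}): φ is true.
  y (successors {w, z, t}): φ is true.
  z (successors {u, t, n}): φ is true.
  t (successors {w, x, y, z}): φ is true.
  m (successors {u, t, m, n}): φ is false.
  n (successors {x, m}): φ is true.
For instance, at y:
  At y: s is true, Box Box s is false, so s or Box Box s is true.
    At y: Box Box s requires Box s at every successor {w, z, t}.
      Box s fails at w, so Box Box s is false at y.
Satisfying worlds: {u, x, y, z, t, n}

6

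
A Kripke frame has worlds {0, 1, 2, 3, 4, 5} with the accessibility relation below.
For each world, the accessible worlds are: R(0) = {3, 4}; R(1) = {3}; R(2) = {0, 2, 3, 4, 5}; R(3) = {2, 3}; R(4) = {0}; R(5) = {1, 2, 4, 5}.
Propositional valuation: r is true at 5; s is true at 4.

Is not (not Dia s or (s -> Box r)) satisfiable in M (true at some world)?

No

Recall that Box ψ holds at a world iff ψ holds at every accessible world, and Dia ψ holds iff ψ holds at some accessible world.
Let φ = not (not Dia s or (s -> Box r)). Evaluate φ at each world:
  0 (successors {3, 4}): φ is false.
  1 (successors {3}): φ is false.
  2 (successors {0, 2, 3, 4, 5}): φ is false.
  3 (successors {2, 3}): φ is false.
  4 (successors {0}): φ is false.
  5 (successors {1, 2, 4, 5}): φ is false.
For instance, at 1:
  At 1: not Dia s or (s -> Box r) is true, so not (not Dia s or (s -> Box r)) is false.
    At 1: not Dia s is true, s -> Box r is true, so not Dia s or (s -> Box r) is true.
      At 1: Dia s is false, so not Dia s is true.
      At 1: s is false, Box r is false, so s -> Box r is true.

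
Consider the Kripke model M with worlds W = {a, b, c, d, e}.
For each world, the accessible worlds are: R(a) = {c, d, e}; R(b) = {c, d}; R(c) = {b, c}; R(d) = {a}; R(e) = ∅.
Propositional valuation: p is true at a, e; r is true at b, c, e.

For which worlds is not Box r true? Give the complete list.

a, b, d

Let φ = not Box r. Evaluate φ at each world:
  a (successors {c, d, e}): φ is true.
  b (successors {c, d}): φ is true.
  c (successors {b, c}): φ is false.
  d (successors {a}): φ is true.
  e (successors ∅): φ is false.
For instance, at c:
  At c: Box r is true, so not Box r is false.
    At c: Box r requires r at every successor {b, c}.
      At b: r is true.
      At c: r is true.
    So Box r is true at c.
Satisfying worlds: {a, b, d}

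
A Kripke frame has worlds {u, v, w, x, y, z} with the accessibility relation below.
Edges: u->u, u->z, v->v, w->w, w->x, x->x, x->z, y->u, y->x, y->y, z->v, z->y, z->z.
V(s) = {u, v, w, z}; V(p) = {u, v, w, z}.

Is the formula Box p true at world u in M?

At u: Box p requires p at every successor {u, z}.
  At u: p is true.
  At z: p is true.
So Box p is true at u.

Yes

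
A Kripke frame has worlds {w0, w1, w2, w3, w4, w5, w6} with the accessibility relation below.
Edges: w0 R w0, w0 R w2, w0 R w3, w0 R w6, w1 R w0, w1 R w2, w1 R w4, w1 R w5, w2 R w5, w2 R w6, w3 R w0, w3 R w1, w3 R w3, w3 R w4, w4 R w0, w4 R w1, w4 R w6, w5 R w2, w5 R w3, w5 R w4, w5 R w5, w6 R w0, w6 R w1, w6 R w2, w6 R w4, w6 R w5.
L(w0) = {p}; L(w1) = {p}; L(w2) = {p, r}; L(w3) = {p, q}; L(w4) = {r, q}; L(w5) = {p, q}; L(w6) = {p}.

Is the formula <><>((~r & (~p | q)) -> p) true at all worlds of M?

Let φ = <><>((~r & (~p | q)) -> p). Evaluate φ at each world:
  w0 (successors {w0, w2, w3, w6}): φ is true.
  w1 (successors {w0, w2, w4, w5}): φ is true.
  w2 (successors {w5, w6}): φ is true.
  w3 (successors {w0, w1, w3, w4}): φ is true.
  w4 (successors {w0, w1, w6}): φ is true.
  w5 (successors {w2, w3, w4, w5}): φ is true.
  w6 (successors {w0, w1, w2, w4, w5}): φ is true.
For instance, at w3:
  At w3: <><>((~r & (~p | q)) -> p) requires <>((~r & (~p | q)) -> p) at some successor in {w0, w1, w3, w4}.
    <>((~r & (~p | q)) -> p) holds at w0, so <><>((~r & (~p | q)) -> p) is true at w3.
      At w0: <>((~r & (~p | q)) -> p) requires (~r & (~p | q)) -> p at some successor in {w0, w2, w3, w6}.
        (~r & (~p | q)) -> p holds at w0, so <>((~r & (~p | q)) -> p) is true at w0.

Yes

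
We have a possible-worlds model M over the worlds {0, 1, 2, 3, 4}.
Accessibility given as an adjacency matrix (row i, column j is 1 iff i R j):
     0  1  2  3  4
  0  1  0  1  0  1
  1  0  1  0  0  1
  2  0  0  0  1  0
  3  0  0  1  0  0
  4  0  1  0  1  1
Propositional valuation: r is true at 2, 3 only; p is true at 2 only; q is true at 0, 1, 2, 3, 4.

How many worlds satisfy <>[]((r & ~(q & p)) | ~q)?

Let φ = <>[]((r & ~(q & p)) | ~q). Evaluate φ at each world:
  0 (successors {0, 2, 4}): φ is true.
  1 (successors {1, 4}): φ is false.
  2 (successors {3}): φ is false.
  3 (successors {2}): φ is true.
  4 (successors {1, 3, 4}): φ is false.
For instance, at 3:
  At 3: <>[]((r & ~(q & p)) | ~q) requires []((r & ~(q & p)) | ~q) at some successor in {2}.
    []((r & ~(q & p)) | ~q) holds at 2, so <>[]((r & ~(q & p)) | ~q) is true at 3.
      At 2: []((r & ~(q & p)) | ~q) requires (r & ~(q & p)) | ~q at every successor {3}.
        At 3: (r & ~(q & p)) | ~q is true.
      So []((r & ~(q & p)) | ~q) is true at 2.
Satisfying worlds: {0, 3}

2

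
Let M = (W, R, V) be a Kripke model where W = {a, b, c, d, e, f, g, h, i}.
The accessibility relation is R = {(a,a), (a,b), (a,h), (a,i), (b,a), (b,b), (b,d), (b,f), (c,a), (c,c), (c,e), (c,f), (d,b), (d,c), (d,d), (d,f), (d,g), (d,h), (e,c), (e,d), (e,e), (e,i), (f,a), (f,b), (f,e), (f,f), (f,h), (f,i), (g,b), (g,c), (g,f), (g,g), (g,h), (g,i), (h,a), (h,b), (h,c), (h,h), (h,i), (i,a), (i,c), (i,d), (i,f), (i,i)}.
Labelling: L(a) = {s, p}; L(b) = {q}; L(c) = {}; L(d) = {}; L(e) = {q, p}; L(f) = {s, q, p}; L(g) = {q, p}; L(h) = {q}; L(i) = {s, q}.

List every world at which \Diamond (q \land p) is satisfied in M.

b, c, d, e, f, g, i

Let φ = \Diamond (q \land p). Evaluate φ at each world:
  a (successors {a, b, h, i}): φ is false.
  b (successors {a, b, d, f}): φ is true.
  c (successors {a, c, e, f}): φ is true.
  d (successors {b, c, d, f, g, h}): φ is true.
  e (successors {c, d, e, i}): φ is true.
  f (successors {a, b, e, f, h, i}): φ is true.
  g (successors {b, c, f, g, h, i}): φ is true.
  h (successors {a, b, c, h, i}): φ is false.
  i (successors {a, c, d, f, i}): φ is true.
For instance, at h:
  At h: \Diamond (q \land p) requires q \land p at some successor in {a, b, c, h, i}.
    At a: q \land p is false.
    At b: q \land p is false.
    At c: q \land p is false.
    At h: q \land p is false.
    At i: q \land p is false.
  So \Diamond (q \land p) is false at h.
Satisfying worlds: {b, c, d, e, f, g, i}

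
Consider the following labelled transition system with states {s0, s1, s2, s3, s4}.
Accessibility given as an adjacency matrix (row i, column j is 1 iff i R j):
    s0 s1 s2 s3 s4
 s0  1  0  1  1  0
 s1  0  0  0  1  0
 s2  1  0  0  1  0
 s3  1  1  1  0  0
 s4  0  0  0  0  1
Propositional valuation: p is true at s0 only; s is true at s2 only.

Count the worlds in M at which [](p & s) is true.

Recall that []ψ holds at a world iff ψ holds at every accessible world, and <>ψ holds iff ψ holds at some accessible world.
Let φ = [](p & s). Evaluate φ at each world:
  s0 (successors {s0, s2, s3}): φ is false.
  s1 (successors {s3}): φ is false.
  s2 (successors {s0, s3}): φ is false.
  s3 (successors {s0, s1, s2}): φ is false.
  s4 (successors {s4}): φ is false.
For instance, at s3:
  At s3: [](p & s) requires p & s at every successor {s0, s1, s2}.
    p & s fails at s0, so [](p & s) is false at s3.
Satisfying worlds: none.

0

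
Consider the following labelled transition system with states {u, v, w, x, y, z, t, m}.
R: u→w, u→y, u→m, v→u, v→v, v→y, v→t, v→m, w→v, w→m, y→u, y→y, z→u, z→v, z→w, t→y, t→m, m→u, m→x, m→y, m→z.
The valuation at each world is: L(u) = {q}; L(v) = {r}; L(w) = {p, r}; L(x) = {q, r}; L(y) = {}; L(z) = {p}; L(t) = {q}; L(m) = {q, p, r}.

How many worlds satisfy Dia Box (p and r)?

Let φ = Dia Box (p and r). Evaluate φ at each world:
  u (successors {w, y, m}): φ is false.
  v (successors {u, v, y, t, m}): φ is false.
  w (successors {v, m}): φ is false.
  x (successors ∅): φ is false.
  y (successors {u, y}): φ is false.
  z (successors {u, v, w}): φ is false.
  t (successors {y, m}): φ is false.
  m (successors {u, x, y, z}): φ is true.
For instance, at w:
  At w: Dia Box (p and r) requires Box (p and r) at some successor in {v, m}.
    At v: Box (p and r) is false.
    At m: Box (p and r) is false.
  So Dia Box (p and r) is false at w.
Satisfying worlds: {m}

1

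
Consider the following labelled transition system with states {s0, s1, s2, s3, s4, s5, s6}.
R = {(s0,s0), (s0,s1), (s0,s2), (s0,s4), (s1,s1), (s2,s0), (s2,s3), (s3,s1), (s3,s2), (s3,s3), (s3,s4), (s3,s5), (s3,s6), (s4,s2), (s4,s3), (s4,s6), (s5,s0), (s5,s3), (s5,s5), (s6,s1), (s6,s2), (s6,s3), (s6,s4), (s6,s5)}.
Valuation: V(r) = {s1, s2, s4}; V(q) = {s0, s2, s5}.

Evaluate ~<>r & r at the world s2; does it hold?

Yes

Recall that <>ψ holds at a world iff ψ holds at some accessible world.
At s2: ~<>r is true, r is true, so ~<>r & r is true.
  At s2: <>r is false, so ~<>r is true.
    At s2: <>r requires r at some successor in {s0, s3}.
      At s0: r is false.
      At s3: r is false.
    So <>r is false at s2.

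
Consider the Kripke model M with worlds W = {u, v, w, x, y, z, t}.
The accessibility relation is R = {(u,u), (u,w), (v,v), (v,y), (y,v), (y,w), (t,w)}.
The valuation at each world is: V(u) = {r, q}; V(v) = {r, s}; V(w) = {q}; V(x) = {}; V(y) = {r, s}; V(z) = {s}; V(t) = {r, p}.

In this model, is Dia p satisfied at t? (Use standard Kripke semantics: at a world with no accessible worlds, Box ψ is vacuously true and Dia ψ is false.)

At t: Dia p requires p at some successor in {w}.
  At w: p is false.
So Dia p is false at t.

No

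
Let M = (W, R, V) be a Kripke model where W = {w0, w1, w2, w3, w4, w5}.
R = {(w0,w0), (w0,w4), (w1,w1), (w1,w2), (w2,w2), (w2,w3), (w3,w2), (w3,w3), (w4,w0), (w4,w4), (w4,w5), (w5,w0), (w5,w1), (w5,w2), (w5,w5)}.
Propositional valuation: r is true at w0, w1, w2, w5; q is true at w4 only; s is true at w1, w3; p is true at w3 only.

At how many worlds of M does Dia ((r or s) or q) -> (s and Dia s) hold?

Let φ = Dia ((r or s) or q) -> (s and Dia s). Evaluate φ at each world:
  w0 (successors {w0, w4}): φ is false.
  w1 (successors {w1, w2}): φ is true.
  w2 (successors {w2, w3}): φ is false.
  w3 (successors {w2, w3}): φ is true.
  w4 (successors {w0, w4, w5}): φ is false.
  w5 (successors {w0, w1, w2, w5}): φ is false.
For instance, at w4:
  At w4: Dia ((r or s) or q) is true, s and Dia s is false, so Dia ((r or s) or q) -> (s and Dia s) is false.
    At w4: Dia ((r or s) or q) requires (r or s) or q at some successor in {w0, w4, w5}.
      (r or s) or q holds at w0, so Dia ((r or s) or q) is true at w4.
    At w4: s is false, Dia s is false, so s and Dia s is false.
      At w4: Dia s requires s at some successor in {w0, w4, w5}.
        At w0: s is false.
        At w4: s is false.
        At w5: s is false.
      So Dia s is false at w4.
Satisfying worlds: {w1, w3}

2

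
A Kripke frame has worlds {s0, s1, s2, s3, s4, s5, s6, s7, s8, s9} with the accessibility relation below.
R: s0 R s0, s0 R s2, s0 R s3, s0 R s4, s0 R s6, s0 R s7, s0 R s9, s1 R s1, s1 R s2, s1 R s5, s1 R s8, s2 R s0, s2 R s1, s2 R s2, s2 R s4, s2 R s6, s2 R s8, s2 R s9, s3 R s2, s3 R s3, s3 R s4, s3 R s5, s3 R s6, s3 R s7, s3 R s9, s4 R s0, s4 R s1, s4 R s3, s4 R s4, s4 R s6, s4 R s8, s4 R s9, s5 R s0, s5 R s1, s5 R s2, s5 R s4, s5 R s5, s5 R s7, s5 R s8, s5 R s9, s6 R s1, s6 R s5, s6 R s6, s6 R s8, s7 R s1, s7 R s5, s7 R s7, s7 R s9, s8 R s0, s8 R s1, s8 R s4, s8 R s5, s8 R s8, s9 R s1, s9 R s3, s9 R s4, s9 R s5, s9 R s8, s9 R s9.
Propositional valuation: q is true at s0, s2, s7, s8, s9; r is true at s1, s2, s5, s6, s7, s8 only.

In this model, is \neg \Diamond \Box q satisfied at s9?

Recall that \Box ψ holds at a world iff ψ holds at every accessible world, and \Diamond ψ holds iff ψ holds at some accessible world.
At s9: \Diamond \Box q is false, so \neg \Diamond \Box q is true.
  At s9: \Diamond \Box q requires \Box q at some successor in {s1, s3, s4, s5, s8, s9}.
    At s1: \Box q is false.
    At s3: \Box q is false.
    At s4: \Box q is false.
    At s5: \Box q is false.
    At s8: \Box q is false.
    At s9: \Box q is false.
  So \Diamond \Box q is false at s9.

Yes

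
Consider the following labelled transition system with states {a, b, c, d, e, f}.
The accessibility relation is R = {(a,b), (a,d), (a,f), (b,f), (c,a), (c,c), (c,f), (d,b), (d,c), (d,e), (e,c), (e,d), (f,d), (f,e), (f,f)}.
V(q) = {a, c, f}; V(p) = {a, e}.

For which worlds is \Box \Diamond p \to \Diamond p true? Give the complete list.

a, c, d, f

Recall that \Box ψ holds at a world iff ψ holds at every accessible world, and \Diamond ψ holds iff ψ holds at some accessible world.
Let φ = \Box \Diamond p \to \Diamond p. Evaluate φ at each world:
  a (successors {b, d, f}): φ is true.
  b (successors {f}): φ is false.
  c (successors {a, c, f}): φ is true.
  d (successors {b, c, e}): φ is true.
  e (successors {c, d}): φ is false.
  f (successors {d, e, f}): φ is true.
For instance, at d:
  At d: \Box \Diamond p is false, \Diamond p is true, so \Box \Diamond p \to \Diamond p is true.
    At d: \Box \Diamond p requires \Diamond p at every successor {b, c, e}.
      \Diamond p fails at b, so \Box \Diamond p is false at d.
    At d: \Diamond p requires p at some successor in {b, c, e}.
      p holds at e, so \Diamond p is true at d.
Satisfying worlds: {a, c, d, f}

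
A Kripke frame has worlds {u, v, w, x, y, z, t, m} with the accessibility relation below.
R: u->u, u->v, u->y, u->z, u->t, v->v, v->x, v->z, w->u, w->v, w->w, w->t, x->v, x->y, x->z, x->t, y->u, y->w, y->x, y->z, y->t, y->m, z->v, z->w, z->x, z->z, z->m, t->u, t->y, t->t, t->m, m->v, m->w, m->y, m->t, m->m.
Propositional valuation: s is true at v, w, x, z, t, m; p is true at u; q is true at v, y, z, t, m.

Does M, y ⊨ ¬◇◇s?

No

Recall that ◇ψ holds at a world iff ψ holds at some accessible world.
At y: ◇◇s is true, so ¬◇◇s is false.
  At y: ◇◇s requires ◇s at some successor in {u, w, x, z, t, m}.
    ◇s holds at u, so ◇◇s is true at y.
      At u: ◇s requires s at some successor in {u, v, y, z, t}.
        s holds at v, so ◇s is true at u.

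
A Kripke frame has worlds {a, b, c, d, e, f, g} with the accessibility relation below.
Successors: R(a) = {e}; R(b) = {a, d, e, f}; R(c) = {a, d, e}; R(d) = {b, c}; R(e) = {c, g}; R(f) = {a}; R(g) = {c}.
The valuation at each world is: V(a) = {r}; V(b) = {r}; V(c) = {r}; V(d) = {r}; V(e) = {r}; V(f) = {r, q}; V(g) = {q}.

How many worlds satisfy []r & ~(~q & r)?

Let φ = []r & ~(~q & r). Evaluate φ at each world:
  a (successors {e}): φ is false.
  b (successors {a, d, e, f}): φ is false.
  c (successors {a, d, e}): φ is false.
  d (successors {b, c}): φ is false.
  e (successors {c, g}): φ is false.
  f (successors {a}): φ is true.
  g (successors {c}): φ is true.
For instance, at b:
  At b: []r is true, ~(~q & r) is false, so []r & ~(~q & r) is false.
    At b: []r requires r at every successor {a, d, e, f}.
      At a: r is true.
      At d: r is true.
      At e: r is true.
      At f: r is true.
    So []r is true at b.
Satisfying worlds: {f, g}

2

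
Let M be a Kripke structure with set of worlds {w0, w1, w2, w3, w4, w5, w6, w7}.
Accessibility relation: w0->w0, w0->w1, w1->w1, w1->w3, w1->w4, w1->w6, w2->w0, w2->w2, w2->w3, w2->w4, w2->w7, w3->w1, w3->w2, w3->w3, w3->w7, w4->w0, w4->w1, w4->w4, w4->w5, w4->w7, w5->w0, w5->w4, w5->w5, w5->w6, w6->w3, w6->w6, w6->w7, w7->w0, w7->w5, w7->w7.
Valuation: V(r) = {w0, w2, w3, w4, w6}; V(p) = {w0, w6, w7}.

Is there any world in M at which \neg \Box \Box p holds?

Yes

Let φ = \neg \Box \Box p. Evaluate φ at each world:
  w0 (successors {w0, w1}): φ is true.
  w1 (successors {w1, w3, w4, w6}): φ is true.
  w2 (successors {w0, w2, w3, w4, w7}): φ is true.
  w3 (successors {w1, w2, w3, w7}): φ is true.
  w4 (successors {w0, w1, w4, w5, w7}): φ is true.
  w5 (successors {w0, w4, w5, w6}): φ is true.
  w6 (successors {w3, w6, w7}): φ is true.
  w7 (successors {w0, w5, w7}): φ is true.
Detail at w0 (witness):
  At w0: \Box \Box p is false, so \neg \Box \Box p is true.
    At w0: \Box \Box p requires \Box p at every successor {w0, w1}.
      \Box p fails at w0, so \Box \Box p is false at w0.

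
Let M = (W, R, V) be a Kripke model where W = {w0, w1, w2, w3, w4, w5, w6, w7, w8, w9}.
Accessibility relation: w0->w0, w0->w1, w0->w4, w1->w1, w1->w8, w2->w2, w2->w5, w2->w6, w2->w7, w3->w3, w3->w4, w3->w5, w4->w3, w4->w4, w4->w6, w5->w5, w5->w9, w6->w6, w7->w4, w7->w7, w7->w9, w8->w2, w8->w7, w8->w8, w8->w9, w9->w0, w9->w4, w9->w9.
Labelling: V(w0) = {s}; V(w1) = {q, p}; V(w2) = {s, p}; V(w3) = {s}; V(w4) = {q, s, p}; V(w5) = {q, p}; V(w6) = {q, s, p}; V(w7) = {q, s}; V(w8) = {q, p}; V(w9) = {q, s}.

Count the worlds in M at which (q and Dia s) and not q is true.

Let φ = (q and Dia s) and not q. Evaluate φ at each world:
  w0 (successors {w0, w1, w4}): φ is false.
  w1 (successors {w1, w8}): φ is false.
  w2 (successors {w2, w5, w6, w7}): φ is false.
  w3 (successors {w3, w4, w5}): φ is false.
  w4 (successors {w3, w4, w6}): φ is false.
  w5 (successors {w5, w9}): φ is false.
  w6 (successors {w6}): φ is false.
  w7 (successors {w4, w7, w9}): φ is false.
  w8 (successors {w2, w7, w8, w9}): φ is false.
  w9 (successors {w0, w4, w9}): φ is false.
For instance, at w9:
  At w9: q and Dia s is true, not q is false, so (q and Dia s) and not q is false.
    At w9: q is true, Dia s is true, so q and Dia s is true.
      At w9: Dia s requires s at some successor in {w0, w4, w9}.
        s holds at w0, so Dia s is true at w9.
Satisfying worlds: none.

0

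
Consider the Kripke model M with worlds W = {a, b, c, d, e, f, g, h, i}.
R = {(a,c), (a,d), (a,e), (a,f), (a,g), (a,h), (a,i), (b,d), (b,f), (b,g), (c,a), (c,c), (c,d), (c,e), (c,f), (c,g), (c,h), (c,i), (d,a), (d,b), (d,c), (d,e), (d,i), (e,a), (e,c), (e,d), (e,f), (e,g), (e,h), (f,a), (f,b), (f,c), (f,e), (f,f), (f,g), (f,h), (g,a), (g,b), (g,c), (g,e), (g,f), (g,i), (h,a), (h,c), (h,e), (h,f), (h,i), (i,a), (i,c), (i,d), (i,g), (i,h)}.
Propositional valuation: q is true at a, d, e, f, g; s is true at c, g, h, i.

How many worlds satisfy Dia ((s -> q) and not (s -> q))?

Let φ = Dia ((s -> q) and not (s -> q)). Evaluate φ at each world:
  a (successors {c, d, e, f, g, h, i}): φ is false.
  b (successors {d, f, g}): φ is false.
  c (successors {a, c, d, e, f, g, h, i}): φ is false.
  d (successors {a, b, c, e, i}): φ is false.
  e (successors {a, c, d, f, g, h}): φ is false.
  f (successors {a, b, c, e, f, g, h}): φ is false.
  g (successors {a, b, c, e, f, i}): φ is false.
  h (successors {a, c, e, f, i}): φ is false.
  i (successors {a, c, d, g, h}): φ is false.
For instance, at d:
  At d: Dia ((s -> q) and not (s -> q)) requires (s -> q) and not (s -> q) at some successor in {a, b, c, e, i}.
    At a: (s -> q) and not (s -> q) is false.
    At b: (s -> q) and not (s -> q) is false.
    At c: (s -> q) and not (s -> q) is false.
    At e: (s -> q) and not (s -> q) is false.
    At i: (s -> q) and not (s -> q) is false.
  So Dia ((s -> q) and not (s -> q)) is false at d.
Satisfying worlds: none.

0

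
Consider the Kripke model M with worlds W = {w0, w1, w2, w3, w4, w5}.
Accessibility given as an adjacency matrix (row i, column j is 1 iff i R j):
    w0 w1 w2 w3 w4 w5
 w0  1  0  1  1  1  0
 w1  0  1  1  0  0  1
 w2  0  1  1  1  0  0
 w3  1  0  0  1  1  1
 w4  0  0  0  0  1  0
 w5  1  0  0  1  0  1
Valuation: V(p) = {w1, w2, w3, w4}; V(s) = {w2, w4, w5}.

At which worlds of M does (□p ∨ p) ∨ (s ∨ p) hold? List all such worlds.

Recall that □ψ holds at a world iff ψ holds at every accessible world, and ◇ψ holds iff ψ holds at some accessible world.
Let φ = (□p ∨ p) ∨ (s ∨ p). Evaluate φ at each world:
  w0 (successors {w0, w2, w3, w4}): φ is false.
  w1 (successors {w1, w2, w5}): φ is true.
  w2 (successors {w1, w2, w3}): φ is true.
  w3 (successors {w0, w3, w4, w5}): φ is true.
  w4 (successors {w4}): φ is true.
  w5 (successors {w0, w3, w5}): φ is true.
For instance, at w5:
  At w5: □p ∨ p is false, s ∨ p is true, so (□p ∨ p) ∨ (s ∨ p) is true.
    At w5: □p is false, p is false, so □p ∨ p is false.
      At w5: □p requires p at every successor {w0, w3, w5}.
        p fails at w0, so □p is false at w5.
Satisfying worlds: {w1, w2, w3, w4, w5}

w1, w2, w3, w4, w5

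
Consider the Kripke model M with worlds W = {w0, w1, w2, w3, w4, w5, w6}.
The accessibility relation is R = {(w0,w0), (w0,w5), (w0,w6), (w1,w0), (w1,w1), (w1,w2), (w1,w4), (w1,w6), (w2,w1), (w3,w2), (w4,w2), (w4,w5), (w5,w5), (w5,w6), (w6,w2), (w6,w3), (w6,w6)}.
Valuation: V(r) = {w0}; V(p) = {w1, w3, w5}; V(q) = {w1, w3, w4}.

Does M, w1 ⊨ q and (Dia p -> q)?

Recall that Dia ψ holds at a world iff ψ holds at some accessible world.
At w1: q is true, Dia p -> q is true, so q and (Dia p -> q) is true.
  At w1: Dia p is true, q is true, so Dia p -> q is true.
    At w1: Dia p requires p at some successor in {w0, w1, w2, w4, w6}.
      p holds at w1, so Dia p is true at w1.

Yes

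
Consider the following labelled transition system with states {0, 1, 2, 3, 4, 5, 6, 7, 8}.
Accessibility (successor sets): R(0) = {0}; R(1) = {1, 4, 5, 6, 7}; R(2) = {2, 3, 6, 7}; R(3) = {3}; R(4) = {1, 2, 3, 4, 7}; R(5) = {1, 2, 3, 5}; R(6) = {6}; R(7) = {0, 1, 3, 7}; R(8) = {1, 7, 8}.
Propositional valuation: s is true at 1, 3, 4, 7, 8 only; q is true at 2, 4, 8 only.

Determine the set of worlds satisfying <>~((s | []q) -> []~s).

1, 2, 3, 4, 5, 7, 8

Let φ = <>~((s | []q) -> []~s). Evaluate φ at each world:
  0 (successors {0}): φ is false.
  1 (successors {1, 4, 5, 6, 7}): φ is true.
  2 (successors {2, 3, 6, 7}): φ is true.
  3 (successors {3}): φ is true.
  4 (successors {1, 2, 3, 4, 7}): φ is true.
  5 (successors {1, 2, 3, 5}): φ is true.
  6 (successors {6}): φ is false.
  7 (successors {0, 1, 3, 7}): φ is true.
  8 (successors {1, 7, 8}): φ is true.
For instance, at 5:
  At 5: <>~((s | []q) -> []~s) requires ~((s | []q) -> []~s) at some successor in {1, 2, 3, 5}.
    ~((s | []q) -> []~s) holds at 1, so <>~((s | []q) -> []~s) is true at 5.
      At 1: (s | []q) -> []~s is false, so ~((s | []q) -> []~s) is true.
Satisfying worlds: {1, 2, 3, 4, 5, 7, 8}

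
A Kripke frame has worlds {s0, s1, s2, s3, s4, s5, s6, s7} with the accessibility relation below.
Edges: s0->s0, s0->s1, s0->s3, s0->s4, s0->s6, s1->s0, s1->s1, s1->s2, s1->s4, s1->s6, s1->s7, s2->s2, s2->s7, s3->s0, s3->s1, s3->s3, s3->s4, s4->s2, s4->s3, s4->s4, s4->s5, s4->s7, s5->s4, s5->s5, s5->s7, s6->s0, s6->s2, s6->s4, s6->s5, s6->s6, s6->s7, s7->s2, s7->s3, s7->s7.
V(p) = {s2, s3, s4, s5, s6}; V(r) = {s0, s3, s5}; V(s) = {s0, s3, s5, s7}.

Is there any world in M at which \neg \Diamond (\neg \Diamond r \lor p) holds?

Recall that \Diamond ψ holds at a world iff ψ holds at some accessible world.
Let φ = \neg \Diamond (\neg \Diamond r \lor p). Evaluate φ at each world:
  s0 (successors {s0, s1, s3, s4, s6}): φ is false.
  s1 (successors {s0, s1, s2, s4, s6, s7}): φ is false.
  s2 (successors {s2, s7}): φ is false.
  s3 (successors {s0, s1, s3, s4}): φ is false.
  s4 (successors {s2, s3, s4, s5, s7}): φ is false.
  s5 (successors {s4, s5, s7}): φ is false.
  s6 (successors {s0, s2, s4, s5, s6, s7}): φ is false.
  s7 (successors {s2, s3, s7}): φ is false.
For instance, at s6:
  At s6: \Diamond (\neg \Diamond r \lor p) is true, so \neg \Diamond (\neg \Diamond r \lor p) is false.
    At s6: \Diamond (\neg \Diamond r \lor p) requires \neg \Diamond r \lor p at some successor in {s0, s2, s4, s5, s6, s7}.
      \neg \Diamond r \lor p holds at s2, so \Diamond (\neg \Diamond r \lor p) is true at s6.

No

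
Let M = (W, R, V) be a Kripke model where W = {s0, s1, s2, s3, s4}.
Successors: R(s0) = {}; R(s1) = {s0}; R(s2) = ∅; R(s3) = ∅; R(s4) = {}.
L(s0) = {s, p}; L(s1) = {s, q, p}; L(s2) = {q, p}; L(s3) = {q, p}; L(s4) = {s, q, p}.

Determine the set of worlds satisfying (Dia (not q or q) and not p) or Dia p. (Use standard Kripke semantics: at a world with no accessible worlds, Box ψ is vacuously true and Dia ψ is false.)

s1

Let φ = (Dia (not q or q) and not p) or Dia p. Evaluate φ at each world:
  s0 (successors ∅): φ is false.
  s1 (successors {s0}): φ is true.
  s2 (successors ∅): φ is false.
  s3 (successors ∅): φ is false.
  s4 (successors ∅): φ is false.
For instance, at s1:
  At s1: Dia (not q or q) and not p is false, Dia p is true, so (Dia (not q or q) and not p) or Dia p is true.
    At s1: Dia (not q or q) is true, not p is false, so Dia (not q or q) and not p is false.
      At s1: Dia (not q or q) requires not q or q at some successor in {s0}.
        not q or q holds at s0, so Dia (not q or q) is true at s1.
    At s1: Dia p requires p at some successor in {s0}.
      p holds at s0, so Dia p is true at s1.
Satisfying worlds: {s1}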